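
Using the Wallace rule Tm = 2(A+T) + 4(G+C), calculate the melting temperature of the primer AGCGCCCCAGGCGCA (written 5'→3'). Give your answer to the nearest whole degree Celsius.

54°C

Base counts: A=3, T=0, G=5, C=7 (length 15).
Tm = 2·(3+0) + 4·(5+7) = 2·3 + 4·12 = 6 + 48 = 54°C.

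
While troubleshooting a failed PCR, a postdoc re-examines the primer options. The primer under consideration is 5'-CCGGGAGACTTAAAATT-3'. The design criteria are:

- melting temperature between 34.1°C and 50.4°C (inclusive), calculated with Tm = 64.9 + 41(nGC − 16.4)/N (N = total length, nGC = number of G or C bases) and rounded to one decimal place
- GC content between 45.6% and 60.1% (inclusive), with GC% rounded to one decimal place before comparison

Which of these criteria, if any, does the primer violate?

Base counts: A=6, T=4, G=4, C=3 (length 17).
Tm: Tm = 64.9 + 41·(7 − 16.4)/17 = 42.2°C ✓
GC content: GC 7/17 = 41.2%, outside 45.6–60.1% ✗

Fails: GC content.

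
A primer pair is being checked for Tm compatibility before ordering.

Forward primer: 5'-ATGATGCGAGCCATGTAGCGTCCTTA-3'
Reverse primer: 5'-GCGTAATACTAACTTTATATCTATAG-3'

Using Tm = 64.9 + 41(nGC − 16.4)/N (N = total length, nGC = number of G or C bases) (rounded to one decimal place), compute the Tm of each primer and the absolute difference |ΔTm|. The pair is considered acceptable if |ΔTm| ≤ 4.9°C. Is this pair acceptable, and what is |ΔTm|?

|ΔTm| = 9.4°C; the pair is not acceptable.

Forward: G+C = 13, N = 26 → Tm = 64.9 + 41·(13 − 16.4)/26 = 59.5°C.
Reverse: G+C = 7, N = 26 → Tm = 64.9 + 41·(7 − 16.4)/26 = 50.1°C.
|ΔTm| = |59.5 − 50.1| = 9.4°C, > 4.9°C.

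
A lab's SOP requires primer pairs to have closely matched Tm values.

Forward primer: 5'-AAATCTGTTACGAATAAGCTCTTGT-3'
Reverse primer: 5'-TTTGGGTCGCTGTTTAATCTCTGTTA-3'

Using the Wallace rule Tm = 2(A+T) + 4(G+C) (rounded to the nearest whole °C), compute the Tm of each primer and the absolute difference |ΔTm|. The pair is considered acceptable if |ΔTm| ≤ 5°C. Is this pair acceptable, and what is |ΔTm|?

|ΔTm| = 6°C; the pair is not acceptable.

Forward: A=8 T=9 G=4 C=4 → Tm = 2·17 + 4·8 = 66°C.
Reverse: A=3 T=13 G=6 C=4 → Tm = 2·16 + 4·10 = 72°C.
|ΔTm| = |66 − 72| = 6°C, > 5°C.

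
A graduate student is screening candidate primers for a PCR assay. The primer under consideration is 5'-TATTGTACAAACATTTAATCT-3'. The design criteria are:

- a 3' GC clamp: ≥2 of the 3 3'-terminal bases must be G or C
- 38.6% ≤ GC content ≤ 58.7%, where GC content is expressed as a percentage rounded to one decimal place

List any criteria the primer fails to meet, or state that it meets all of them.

Fails: GC clamp, GC content.

Base counts: A=8, T=9, G=1, C=3 (length 21).
GC clamp: 3' end TCT has 1 G/C, need ≥2 ✗
GC content: GC 4/21 = 19.0%, outside 38.6–58.7% ✗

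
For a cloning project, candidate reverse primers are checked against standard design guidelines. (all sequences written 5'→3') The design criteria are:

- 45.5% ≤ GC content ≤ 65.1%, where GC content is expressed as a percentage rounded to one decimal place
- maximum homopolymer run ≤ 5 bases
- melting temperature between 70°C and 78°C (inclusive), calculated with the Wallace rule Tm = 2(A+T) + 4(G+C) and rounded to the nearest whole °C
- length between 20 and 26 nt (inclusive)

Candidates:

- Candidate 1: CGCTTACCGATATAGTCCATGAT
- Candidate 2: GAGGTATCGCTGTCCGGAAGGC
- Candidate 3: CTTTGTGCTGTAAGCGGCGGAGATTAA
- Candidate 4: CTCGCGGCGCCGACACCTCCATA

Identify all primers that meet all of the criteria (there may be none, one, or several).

Candidate 2 only.

Candidate 1 (23 nt, A=6 T=7 G=4 C=6): GC 10/23 = 43.5%, outside 45.5–65.1% ✗; longest run = 2 ✓; Tm = 2·13 + 4·10 = 66°C, outside 70–78°C ✗; length 23 ✓ — fails.
Candidate 2 (22 nt, A=4 T=4 G=9 C=5): GC 14/22 = 63.6% ✓; longest run = 2 ✓; Tm = 2·8 + 4·14 = 72°C ✓; length 22 ✓ — passes.
Candidate 3 (27 nt, A=6 T=8 G=9 C=4): GC 13/27 = 48.1% ✓; longest run = 3 ✓; Tm = 2·14 + 4·13 = 80°C, outside 70–78°C ✗; length 27, outside 20–26 ✗ — fails.
Candidate 4 (23 nt, A=4 T=3 G=5 C=11): GC 16/23 = 69.6%, outside 45.5–65.1% ✗; longest run = 2 ✓; Tm = 2·7 + 4·16 = 78°C ✓; length 23 ✓ — fails.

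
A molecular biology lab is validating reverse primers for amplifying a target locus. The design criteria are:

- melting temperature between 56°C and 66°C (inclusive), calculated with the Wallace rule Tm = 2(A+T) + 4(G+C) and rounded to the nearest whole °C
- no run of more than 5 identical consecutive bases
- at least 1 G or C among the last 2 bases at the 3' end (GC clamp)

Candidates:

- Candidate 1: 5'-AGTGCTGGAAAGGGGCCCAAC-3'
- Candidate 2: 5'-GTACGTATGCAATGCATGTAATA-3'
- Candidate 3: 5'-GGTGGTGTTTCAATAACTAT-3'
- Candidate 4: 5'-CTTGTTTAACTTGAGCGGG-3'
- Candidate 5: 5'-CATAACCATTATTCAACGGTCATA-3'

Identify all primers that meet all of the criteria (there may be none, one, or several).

Candidate 4 only.

Candidate 1 (21 nt, A=6 T=2 G=8 C=5): Tm = 2·8 + 4·13 = 68°C, outside 56–66°C ✗; longest run = 4 ✓; 3' end AC has 1 G/C ✓ — fails.
Candidate 2 (23 nt, A=8 T=7 G=5 C=3): Tm = 2·15 + 4·8 = 62°C ✓; longest run = 2 ✓; 3' end TA has 0 G/C, need ≥1 ✗ — fails.
Candidate 3 (20 nt, A=5 T=8 G=5 C=2): Tm = 2·13 + 4·7 = 54°C, outside 56–66°C ✗; longest run = 3 ✓; 3' end AT has 0 G/C, need ≥1 ✗ — fails.
Candidate 4 (19 nt, A=3 T=7 G=6 C=3): Tm = 2·10 + 4·9 = 56°C ✓; longest run = 3 ✓; 3' end GG has 2 G/C ✓ — passes.
Candidate 5 (24 nt, A=9 T=7 G=2 C=6): Tm = 2·16 + 4·8 = 64°C ✓; longest run = 2 ✓; 3' end TA has 0 G/C, need ≥1 ✗ — fails.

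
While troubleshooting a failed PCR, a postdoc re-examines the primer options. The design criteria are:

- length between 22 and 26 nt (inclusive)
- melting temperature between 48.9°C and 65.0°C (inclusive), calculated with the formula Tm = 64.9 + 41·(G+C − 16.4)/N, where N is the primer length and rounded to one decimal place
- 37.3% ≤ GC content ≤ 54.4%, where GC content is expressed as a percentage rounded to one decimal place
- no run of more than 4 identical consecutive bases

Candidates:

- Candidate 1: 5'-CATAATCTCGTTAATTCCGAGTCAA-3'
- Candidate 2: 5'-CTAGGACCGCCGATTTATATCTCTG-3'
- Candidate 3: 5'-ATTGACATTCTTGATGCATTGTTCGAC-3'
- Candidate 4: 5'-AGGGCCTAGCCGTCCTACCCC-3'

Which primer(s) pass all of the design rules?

Candidate 1 (25 nt, A=8 T=8 G=3 C=6): length 25 ✓; Tm = 64.9 + 41·(9 − 16.4)/25 = 52.8°C ✓; GC 9/25 = 36.0%, outside 37.3–54.4% ✗; longest run = 2 ✓ — fails.
Candidate 2 (25 nt, A=5 T=8 G=5 C=7): length 25 ✓; Tm = 64.9 + 41·(12 − 16.4)/25 = 57.7°C ✓; GC 12/25 = 48.0% ✓; longest run = 3 ✓ — passes.
Candidate 3 (27 nt, A=6 T=11 G=5 C=5): length 27, outside 22–26 ✗; Tm = 64.9 + 41·(10 − 16.4)/27 = 55.2°C ✓; GC 10/27 = 37.0%, outside 37.3–54.4% ✗; longest run = 2 ✓ — fails.
Candidate 4 (21 nt, A=3 T=3 G=5 C=10): length 21, outside 22–26 ✗; Tm = 64.9 + 41·(15 − 16.4)/21 = 62.2°C ✓; GC 15/21 = 71.4%, outside 37.3–54.4% ✗; longest run = 4 ✓ — fails.

Candidate 2 only.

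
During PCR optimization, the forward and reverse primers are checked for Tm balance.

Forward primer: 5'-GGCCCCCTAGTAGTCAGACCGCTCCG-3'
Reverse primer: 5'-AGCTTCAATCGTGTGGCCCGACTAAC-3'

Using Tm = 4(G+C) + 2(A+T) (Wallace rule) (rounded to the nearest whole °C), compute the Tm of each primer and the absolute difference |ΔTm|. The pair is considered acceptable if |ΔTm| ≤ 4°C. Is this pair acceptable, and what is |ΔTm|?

Forward: A=4 T=4 G=7 C=11 → Tm = 2·8 + 4·18 = 88°C.
Reverse: A=6 T=6 G=6 C=8 → Tm = 2·12 + 4·14 = 80°C.
|ΔTm| = |88 − 80| = 8°C, > 4°C.

|ΔTm| = 8°C; the pair is not acceptable.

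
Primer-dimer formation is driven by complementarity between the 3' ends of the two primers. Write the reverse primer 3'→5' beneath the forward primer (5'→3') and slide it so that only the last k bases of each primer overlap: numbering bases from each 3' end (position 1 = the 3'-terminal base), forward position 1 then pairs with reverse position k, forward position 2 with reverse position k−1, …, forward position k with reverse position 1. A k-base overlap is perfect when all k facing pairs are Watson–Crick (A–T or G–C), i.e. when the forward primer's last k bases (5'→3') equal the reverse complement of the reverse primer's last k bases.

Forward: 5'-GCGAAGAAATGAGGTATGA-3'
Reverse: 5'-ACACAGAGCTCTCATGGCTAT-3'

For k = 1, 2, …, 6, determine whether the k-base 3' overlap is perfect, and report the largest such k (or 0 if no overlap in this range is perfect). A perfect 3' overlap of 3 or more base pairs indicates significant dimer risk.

Last 6 bases (5'→3') — forward …GTATGA, reverse …GGCTAT.
Reverse complement of the reverse primer's last 6 bases: ATAGCC; its first k bases are the reverse complement of the reverse primer's last k bases, so a perfect k-base overlap needs the forward primer's last k bases to equal them.
Comparing (forward last k vs required): k=1: A vs A ✓; k=2: GA vs AT ✗; k=3: TGA vs ATA ✗; k=4: ATGA vs ATAG ✗; k=5: TATGA vs ATAGC ✗; k=6: GTATGA vs ATAGCC ✗.
Only k = 1 is perfect, so the longest perfect 3' overlap is 1.

Longest perfect overlap: 1 complementary base pair; below the dimer-risk threshold (threshold 3).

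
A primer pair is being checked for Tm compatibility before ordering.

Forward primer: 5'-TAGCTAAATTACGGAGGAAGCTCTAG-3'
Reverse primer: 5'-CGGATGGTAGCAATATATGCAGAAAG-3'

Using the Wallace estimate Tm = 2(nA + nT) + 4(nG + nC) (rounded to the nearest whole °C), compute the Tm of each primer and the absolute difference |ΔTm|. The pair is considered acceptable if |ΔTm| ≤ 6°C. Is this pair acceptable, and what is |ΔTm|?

|ΔTm| = 0°C; the pair is acceptable.

Forward: A=9 T=6 G=7 C=4 → Tm = 2·15 + 4·11 = 74°C.
Reverse: A=10 T=5 G=8 C=3 → Tm = 2·15 + 4·11 = 74°C.
|ΔTm| = |74 − 74| = 0°C, ≤ 6°C.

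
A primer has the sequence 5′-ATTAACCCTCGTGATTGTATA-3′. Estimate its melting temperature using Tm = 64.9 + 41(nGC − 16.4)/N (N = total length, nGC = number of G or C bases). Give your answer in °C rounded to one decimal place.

46.5°C

Base counts: A=6, T=8, G=3, C=4; G+C = 7, N = 21.
Tm = 64.9 + 41·(7 − 16.4)/21 = 64.9 + -385.40/21 = 46.5°C.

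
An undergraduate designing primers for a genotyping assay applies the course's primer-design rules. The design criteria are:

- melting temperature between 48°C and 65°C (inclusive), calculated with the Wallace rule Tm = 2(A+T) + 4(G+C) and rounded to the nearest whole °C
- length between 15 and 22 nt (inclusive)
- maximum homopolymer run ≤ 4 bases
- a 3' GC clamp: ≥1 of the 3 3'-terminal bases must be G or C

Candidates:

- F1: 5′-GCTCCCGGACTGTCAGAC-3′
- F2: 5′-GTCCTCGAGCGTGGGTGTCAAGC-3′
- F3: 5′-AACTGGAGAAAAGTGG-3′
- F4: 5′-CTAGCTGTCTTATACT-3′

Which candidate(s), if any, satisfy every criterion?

F1 only.

F1 (18 nt, A=3 T=3 G=5 C=7): Tm = 2·6 + 4·12 = 60°C ✓; length 18 ✓; longest run = 3 ✓; 3' end GAC has 2 G/C ✓ — passes.
F2 (23 nt, A=3 T=5 G=9 C=6): Tm = 2·8 + 4·15 = 76°C, outside 48–65°C ✗; length 23, outside 15–22 ✗; longest run = 3 ✓; 3' end AGC has 2 G/C ✓ — fails.
F3 (16 nt, A=7 T=2 G=6 C=1): Tm = 2·9 + 4·7 = 46°C, outside 48–65°C ✗; length 16 ✓; longest run = 4 ✓; 3' end TGG has 2 G/C ✓ — fails.
F4 (16 nt, A=3 T=7 G=2 C=4): Tm = 2·10 + 4·6 = 44°C, outside 48–65°C ✗; length 16 ✓; longest run = 2 ✓; 3' end ACT has 1 G/C ✓ — fails.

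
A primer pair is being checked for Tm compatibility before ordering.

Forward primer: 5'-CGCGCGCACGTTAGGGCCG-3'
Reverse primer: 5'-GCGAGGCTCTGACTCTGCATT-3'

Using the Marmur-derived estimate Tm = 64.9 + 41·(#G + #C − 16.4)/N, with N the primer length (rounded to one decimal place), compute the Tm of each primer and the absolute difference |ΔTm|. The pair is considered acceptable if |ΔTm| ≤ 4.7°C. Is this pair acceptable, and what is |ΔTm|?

|ΔTm| = 5.6°C; the pair is not acceptable.

Forward: G+C = 15, N = 19 → Tm = 64.9 + 41·(15 − 16.4)/19 = 61.9°C.
Reverse: G+C = 12, N = 21 → Tm = 64.9 + 41·(12 − 16.4)/21 = 56.3°C.
|ΔTm| = |61.9 − 56.3| = 5.6°C, > 4.7°C.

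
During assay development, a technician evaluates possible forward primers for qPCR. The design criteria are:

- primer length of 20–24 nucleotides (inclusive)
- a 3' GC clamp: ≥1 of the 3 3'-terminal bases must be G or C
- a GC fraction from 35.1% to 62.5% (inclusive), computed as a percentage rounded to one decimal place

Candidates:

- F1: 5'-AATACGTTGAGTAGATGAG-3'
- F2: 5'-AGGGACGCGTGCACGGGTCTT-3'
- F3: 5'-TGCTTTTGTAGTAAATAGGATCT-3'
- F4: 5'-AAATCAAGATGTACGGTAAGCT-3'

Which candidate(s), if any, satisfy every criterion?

F4 only.

F1 (19 nt, A=7 T=5 G=6 C=1): length 19, outside 20–24 ✗; 3' end GAG has 2 G/C ✓; GC 7/19 = 36.8% ✓ — fails.
F2 (21 nt, A=3 T=4 G=9 C=5): length 21 ✓; 3' end CTT has 1 G/C ✓; GC 14/21 = 66.7%, outside 35.1–62.5% ✗ — fails.
F3 (23 nt, A=6 T=10 G=5 C=2): length 23 ✓; 3' end TCT has 1 G/C ✓; GC 7/23 = 30.4%, outside 35.1–62.5% ✗ — fails.
F4 (22 nt, A=9 T=5 G=5 C=3): length 22 ✓; 3' end GCT has 2 G/C ✓; GC 8/22 = 36.4% ✓ — passes.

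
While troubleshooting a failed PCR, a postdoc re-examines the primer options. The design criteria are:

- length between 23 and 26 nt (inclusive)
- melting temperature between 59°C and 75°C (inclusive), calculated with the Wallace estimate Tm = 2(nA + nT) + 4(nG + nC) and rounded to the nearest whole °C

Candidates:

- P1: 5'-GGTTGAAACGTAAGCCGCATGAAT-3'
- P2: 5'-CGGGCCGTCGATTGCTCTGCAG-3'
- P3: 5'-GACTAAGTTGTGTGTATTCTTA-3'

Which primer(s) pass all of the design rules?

P1 only.

P1 (24 nt, A=8 T=5 G=7 C=4): length 24 ✓; Tm = 2·13 + 4·11 = 70°C ✓ — passes.
P2 (22 nt, A=2 T=5 G=8 C=7): length 22, outside 23–26 ✗; Tm = 2·7 + 4·15 = 74°C ✓ — fails.
P3 (22 nt, A=5 T=10 G=5 C=2): length 22, outside 23–26 ✗; Tm = 2·15 + 4·7 = 58°C, outside 59–75°C ✗ — fails.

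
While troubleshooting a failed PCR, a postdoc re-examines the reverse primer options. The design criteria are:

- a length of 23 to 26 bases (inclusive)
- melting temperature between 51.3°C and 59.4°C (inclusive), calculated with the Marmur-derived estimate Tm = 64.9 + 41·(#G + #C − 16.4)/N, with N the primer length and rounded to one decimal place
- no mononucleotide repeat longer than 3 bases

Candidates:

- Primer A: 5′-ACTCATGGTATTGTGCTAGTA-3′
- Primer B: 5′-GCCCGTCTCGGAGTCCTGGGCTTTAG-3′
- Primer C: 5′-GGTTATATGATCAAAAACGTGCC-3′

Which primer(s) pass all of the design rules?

Primer A (21 nt, A=5 T=8 G=5 C=3): length 21, outside 23–26 ✗; Tm = 64.9 + 41·(8 − 16.4)/21 = 48.5°C, outside 51.3–59.4°C ✗; longest run = 2 ✓ — fails.
Primer B (26 nt, A=2 T=7 G=9 C=8): length 26 ✓; Tm = 64.9 + 41·(17 − 16.4)/26 = 65.8°C, outside 51.3–59.4°C ✗; longest run = 3 ✓ — fails.
Primer C (23 nt, A=8 T=6 G=5 C=4): length 23 ✓; Tm = 64.9 + 41·(9 − 16.4)/23 = 51.7°C ✓; longest run = 5, exceeds 3 ✗ — fails.

None of the candidates satisfy all criteria.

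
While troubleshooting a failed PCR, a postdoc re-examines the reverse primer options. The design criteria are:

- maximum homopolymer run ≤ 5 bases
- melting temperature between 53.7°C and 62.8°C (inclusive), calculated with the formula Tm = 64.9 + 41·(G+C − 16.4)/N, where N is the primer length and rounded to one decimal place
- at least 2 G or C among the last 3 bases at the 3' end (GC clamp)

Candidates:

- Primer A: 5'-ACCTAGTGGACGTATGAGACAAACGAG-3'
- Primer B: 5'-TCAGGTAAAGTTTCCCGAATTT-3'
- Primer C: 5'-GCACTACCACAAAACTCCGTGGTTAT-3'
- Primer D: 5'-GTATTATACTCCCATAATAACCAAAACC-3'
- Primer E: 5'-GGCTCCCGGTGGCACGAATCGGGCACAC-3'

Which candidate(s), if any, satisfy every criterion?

Primer A (27 nt, A=10 T=4 G=8 C=5): longest run = 3 ✓; Tm = 64.9 + 41·(13 − 16.4)/27 = 59.7°C ✓; 3' end GAG has 2 G/C ✓ — passes.
Primer B (22 nt, A=6 T=8 G=4 C=4): longest run = 3 ✓; Tm = 64.9 + 41·(8 − 16.4)/22 = 49.2°C, outside 53.7–62.8°C ✗; 3' end TTT has 0 G/C, need ≥2 ✗ — fails.
Primer C (26 nt, A=8 T=6 G=4 C=8): longest run = 4 ✓; Tm = 64.9 + 41·(12 − 16.4)/26 = 58.0°C ✓; 3' end TAT has 0 G/C, need ≥2 ✗ — fails.
Primer D (28 nt, A=12 T=7 G=1 C=8): longest run = 4 ✓; Tm = 64.9 + 41·(9 − 16.4)/28 = 54.1°C ✓; 3' end ACC has 2 G/C ✓ — passes.
Primer E (28 nt, A=5 T=3 G=10 C=10): longest run = 3 ✓; Tm = 64.9 + 41·(20 − 16.4)/28 = 70.2°C, outside 53.7–62.8°C ✗; 3' end CAC has 2 G/C ✓ — fails.

Primer A and Primer D.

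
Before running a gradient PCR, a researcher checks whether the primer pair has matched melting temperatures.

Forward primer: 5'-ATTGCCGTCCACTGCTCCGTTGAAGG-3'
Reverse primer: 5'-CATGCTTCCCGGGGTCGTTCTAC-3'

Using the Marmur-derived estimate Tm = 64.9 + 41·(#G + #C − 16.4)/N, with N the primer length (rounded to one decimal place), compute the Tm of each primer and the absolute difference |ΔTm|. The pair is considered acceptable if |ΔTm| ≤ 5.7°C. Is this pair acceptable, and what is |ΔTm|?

|ΔTm| = 2.1°C; the pair is acceptable.

Forward: G+C = 15, N = 26 → Tm = 64.9 + 41·(15 − 16.4)/26 = 62.7°C.
Reverse: G+C = 14, N = 23 → Tm = 64.9 + 41·(14 − 16.4)/23 = 60.6°C.
|ΔTm| = |62.7 − 60.6| = 2.1°C, ≤ 5.7°C.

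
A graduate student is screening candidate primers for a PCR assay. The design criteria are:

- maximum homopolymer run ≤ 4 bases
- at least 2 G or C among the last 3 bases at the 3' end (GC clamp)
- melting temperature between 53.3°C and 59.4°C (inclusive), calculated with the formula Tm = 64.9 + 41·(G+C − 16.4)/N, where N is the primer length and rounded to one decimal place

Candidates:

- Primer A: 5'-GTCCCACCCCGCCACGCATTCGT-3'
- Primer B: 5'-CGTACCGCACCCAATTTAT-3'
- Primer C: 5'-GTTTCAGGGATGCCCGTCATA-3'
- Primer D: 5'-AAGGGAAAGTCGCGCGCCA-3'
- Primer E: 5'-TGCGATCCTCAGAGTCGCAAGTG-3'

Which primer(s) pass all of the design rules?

Primer A (23 nt, A=3 T=4 G=4 C=12): longest run = 4 ✓; 3' end CGT has 2 G/C ✓; Tm = 64.9 + 41·(16 − 16.4)/23 = 64.2°C, outside 53.3–59.4°C ✗ — fails.
Primer B (19 nt, A=5 T=5 G=2 C=7): longest run = 3 ✓; 3' end TAT has 0 G/C, need ≥2 ✗; Tm = 64.9 + 41·(9 − 16.4)/19 = 48.9°C, outside 53.3–59.4°C ✗ — fails.
Primer C (21 nt, A=4 T=6 G=6 C=5): longest run = 3 ✓; 3' end ATA has 0 G/C, need ≥2 ✗; Tm = 64.9 + 41·(11 − 16.4)/21 = 54.4°C ✓ — fails.
Primer D (19 nt, A=6 T=1 G=7 C=5): longest run = 3 ✓; 3' end CCA has 2 G/C ✓; Tm = 64.9 + 41·(12 − 16.4)/19 = 55.4°C ✓ — passes.
Primer E (23 nt, A=5 T=5 G=7 C=6): longest run = 2 ✓; 3' end GTG has 2 G/C ✓; Tm = 64.9 + 41·(13 − 16.4)/23 = 58.8°C ✓ — passes.

Primer D and Primer E.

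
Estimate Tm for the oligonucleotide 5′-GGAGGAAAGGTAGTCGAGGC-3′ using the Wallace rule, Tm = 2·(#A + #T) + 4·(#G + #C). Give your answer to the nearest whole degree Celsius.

Base counts: A=6, T=2, G=10, C=2 (length 20).
Tm = 2·(6+2) + 4·(10+2) = 2·8 + 4·12 = 16 + 48 = 64°C.

64°C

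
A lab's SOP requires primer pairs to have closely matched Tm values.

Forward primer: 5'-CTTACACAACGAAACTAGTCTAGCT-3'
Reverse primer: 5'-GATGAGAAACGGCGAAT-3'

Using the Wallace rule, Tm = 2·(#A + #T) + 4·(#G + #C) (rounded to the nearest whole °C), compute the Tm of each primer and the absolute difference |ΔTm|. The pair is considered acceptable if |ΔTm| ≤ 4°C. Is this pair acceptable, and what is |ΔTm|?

|ΔTm| = 20°C; the pair is not acceptable.

Forward: A=9 T=6 G=3 C=7 → Tm = 2·15 + 4·10 = 70°C.
Reverse: A=7 T=2 G=6 C=2 → Tm = 2·9 + 4·8 = 50°C.
|ΔTm| = |70 − 50| = 20°C, > 4°C.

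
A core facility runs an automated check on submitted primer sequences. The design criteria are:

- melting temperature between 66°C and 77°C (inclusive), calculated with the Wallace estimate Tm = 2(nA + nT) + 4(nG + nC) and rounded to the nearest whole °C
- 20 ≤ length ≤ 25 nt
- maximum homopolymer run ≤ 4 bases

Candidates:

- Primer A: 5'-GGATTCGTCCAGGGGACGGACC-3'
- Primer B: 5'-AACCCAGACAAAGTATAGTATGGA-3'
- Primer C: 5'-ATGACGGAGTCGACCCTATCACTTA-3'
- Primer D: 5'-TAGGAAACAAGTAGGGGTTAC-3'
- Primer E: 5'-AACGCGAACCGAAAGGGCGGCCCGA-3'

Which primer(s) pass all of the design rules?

Primer A (22 nt, A=4 T=3 G=9 C=6): Tm = 2·7 + 4·15 = 74°C ✓; length 22 ✓; longest run = 4 ✓ — passes.
Primer B (24 nt, A=11 T=4 G=5 C=4): Tm = 2·15 + 4·9 = 66°C ✓; length 24 ✓; longest run = 3 ✓ — passes.
Primer C (25 nt, A=7 T=6 G=5 C=7): Tm = 2·13 + 4·12 = 74°C ✓; length 25 ✓; longest run = 3 ✓ — passes.
Primer D (21 nt, A=8 T=4 G=7 C=2): Tm = 2·12 + 4·9 = 60°C, outside 66–77°C ✗; length 21 ✓; longest run = 4 ✓ — fails.
Primer E (25 nt, A=8 T=0 G=9 C=8): Tm = 2·8 + 4·17 = 84°C, outside 66–77°C ✗; length 25 ✓; longest run = 3 ✓ — fails.

Primer A, Primer B and Primer C.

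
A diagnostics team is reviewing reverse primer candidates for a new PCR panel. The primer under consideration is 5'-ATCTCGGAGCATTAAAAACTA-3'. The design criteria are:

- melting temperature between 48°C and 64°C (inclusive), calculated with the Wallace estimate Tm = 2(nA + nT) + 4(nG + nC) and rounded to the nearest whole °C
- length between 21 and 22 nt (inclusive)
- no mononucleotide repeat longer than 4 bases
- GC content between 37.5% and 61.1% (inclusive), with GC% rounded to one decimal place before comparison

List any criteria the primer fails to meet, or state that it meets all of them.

Base counts: A=9, T=5, G=3, C=4 (length 21).
Tm: Tm = 2·14 + 4·7 = 56°C ✓
length: length 21 ✓
homopolymer run: longest run = 5, exceeds 4 ✗
GC content: GC 7/21 = 33.3%, outside 37.5–61.1% ✗

Fails: homopolymer run, GC content.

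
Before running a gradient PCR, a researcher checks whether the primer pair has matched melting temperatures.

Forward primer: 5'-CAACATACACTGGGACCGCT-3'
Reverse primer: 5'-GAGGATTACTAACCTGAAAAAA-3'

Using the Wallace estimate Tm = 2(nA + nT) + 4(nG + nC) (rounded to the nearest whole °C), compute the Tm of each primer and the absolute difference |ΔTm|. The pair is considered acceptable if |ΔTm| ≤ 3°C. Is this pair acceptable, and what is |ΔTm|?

Forward: A=6 T=3 G=4 C=7 → Tm = 2·9 + 4·11 = 62°C.
Reverse: A=11 T=4 G=4 C=3 → Tm = 2·15 + 4·7 = 58°C.
|ΔTm| = |62 − 58| = 4°C, > 3°C.

|ΔTm| = 4°C; the pair is not acceptable.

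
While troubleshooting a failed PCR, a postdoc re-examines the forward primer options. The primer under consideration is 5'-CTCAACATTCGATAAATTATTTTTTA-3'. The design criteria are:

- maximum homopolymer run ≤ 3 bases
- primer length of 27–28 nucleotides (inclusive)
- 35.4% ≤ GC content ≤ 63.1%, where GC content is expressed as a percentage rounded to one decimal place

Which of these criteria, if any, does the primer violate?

Fails: homopolymer run, length, GC content.

Base counts: A=9, T=12, G=1, C=4 (length 26).
homopolymer run: longest run = 6, exceeds 3 ✗
length: length 26, outside 27–28 ✗
GC content: GC 5/26 = 19.2%, outside 35.4–63.1% ✗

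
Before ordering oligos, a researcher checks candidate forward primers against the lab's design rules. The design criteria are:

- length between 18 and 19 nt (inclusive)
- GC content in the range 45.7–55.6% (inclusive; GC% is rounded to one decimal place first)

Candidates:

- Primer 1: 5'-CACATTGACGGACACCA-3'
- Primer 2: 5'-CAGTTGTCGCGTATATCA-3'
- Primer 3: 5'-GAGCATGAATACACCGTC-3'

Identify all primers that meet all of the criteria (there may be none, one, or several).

Primer 1 (17 nt, A=6 T=2 G=3 C=6): length 17, outside 18–19 ✗; GC 9/17 = 52.9% ✓ — fails.
Primer 2 (18 nt, A=4 T=6 G=4 C=4): length 18 ✓; GC 8/18 = 44.4%, outside 45.7–55.6% ✗ — fails.
Primer 3 (18 nt, A=6 T=3 G=4 C=5): length 18 ✓; GC 9/18 = 50.0% ✓ — passes.

Primer 3 only.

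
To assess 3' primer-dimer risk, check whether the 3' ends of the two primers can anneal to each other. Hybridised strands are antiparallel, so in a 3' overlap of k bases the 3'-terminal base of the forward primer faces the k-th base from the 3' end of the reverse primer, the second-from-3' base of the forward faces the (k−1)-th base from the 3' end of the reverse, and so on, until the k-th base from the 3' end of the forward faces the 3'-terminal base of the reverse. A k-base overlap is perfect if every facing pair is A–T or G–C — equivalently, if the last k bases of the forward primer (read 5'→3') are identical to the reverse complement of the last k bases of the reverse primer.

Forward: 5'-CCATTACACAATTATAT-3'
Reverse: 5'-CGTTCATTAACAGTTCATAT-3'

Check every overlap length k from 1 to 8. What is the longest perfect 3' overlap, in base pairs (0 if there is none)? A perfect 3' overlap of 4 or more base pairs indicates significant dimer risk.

Longest perfect overlap: 4 complementary base pairs; significant dimer risk (threshold 4).

Last 8 bases (5'→3') — forward …AATTATAT, reverse …GTTCATAT.
Reverse complement of the reverse primer's last 8 bases: ATATGAAC; its first k bases are the reverse complement of the reverse primer's last k bases, so a perfect k-base overlap needs the forward primer's last k bases to equal them.
Comparing (forward last k vs required): k=1: T vs A ✗; k=2: AT vs AT ✓; k=3: TAT vs ATA ✗; k=4: ATAT vs ATAT ✓; k=5: TATAT vs ATATG ✗; k=6: TTATAT vs ATATGA ✗; k=7: ATTATAT vs ATATGAA ✗; k=8: AATTATAT vs ATATGAAC ✗.
Perfect overlaps at k = 2, 4; the largest is 4.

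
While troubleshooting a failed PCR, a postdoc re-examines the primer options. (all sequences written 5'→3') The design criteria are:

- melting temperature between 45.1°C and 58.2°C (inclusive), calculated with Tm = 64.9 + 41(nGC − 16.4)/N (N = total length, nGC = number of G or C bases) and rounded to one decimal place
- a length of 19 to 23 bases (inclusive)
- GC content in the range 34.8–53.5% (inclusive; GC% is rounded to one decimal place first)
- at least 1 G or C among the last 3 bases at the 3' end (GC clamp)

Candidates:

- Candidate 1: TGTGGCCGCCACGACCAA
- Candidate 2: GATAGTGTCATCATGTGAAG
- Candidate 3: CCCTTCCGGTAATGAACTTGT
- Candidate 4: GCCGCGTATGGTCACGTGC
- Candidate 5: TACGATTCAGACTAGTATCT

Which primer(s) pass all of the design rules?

Candidate 1 (18 nt, A=4 T=2 G=5 C=7): Tm = 64.9 + 41·(12 − 16.4)/18 = 54.9°C ✓; length 18, outside 19–23 ✗; GC 12/18 = 66.7%, outside 34.8–53.5% ✗; 3' end CAA has 1 G/C ✓ — fails.
Candidate 2 (20 nt, A=6 T=6 G=6 C=2): Tm = 64.9 + 41·(8 − 16.4)/20 = 47.7°C ✓; length 20 ✓; GC 8/20 = 40.0% ✓; 3' end AAG has 1 G/C ✓ — passes.
Candidate 3 (21 nt, A=4 T=7 G=4 C=6): Tm = 64.9 + 41·(10 − 16.4)/21 = 52.4°C ✓; length 21 ✓; GC 10/21 = 47.6% ✓; 3' end TGT has 1 G/C ✓ — passes.
Candidate 4 (19 nt, A=2 T=4 G=7 C=6): Tm = 64.9 + 41·(13 − 16.4)/19 = 57.6°C ✓; length 19 ✓; GC 13/19 = 68.4%, outside 34.8–53.5% ✗; 3' end TGC has 2 G/C ✓ — fails.
Candidate 5 (20 nt, A=6 T=7 G=3 C=4): Tm = 64.9 + 41·(7 − 16.4)/20 = 45.6°C ✓; length 20 ✓; GC 7/20 = 35.0% ✓; 3' end TCT has 1 G/C ✓ — passes.

Candidate 2, Candidate 3 and Candidate 5.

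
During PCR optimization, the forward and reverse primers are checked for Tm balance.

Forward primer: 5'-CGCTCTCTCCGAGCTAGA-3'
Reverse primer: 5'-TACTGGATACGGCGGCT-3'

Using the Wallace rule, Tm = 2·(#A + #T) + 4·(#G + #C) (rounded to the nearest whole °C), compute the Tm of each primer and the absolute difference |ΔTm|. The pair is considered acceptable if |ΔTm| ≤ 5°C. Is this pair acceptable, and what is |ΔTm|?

|ΔTm| = 4°C; the pair is acceptable.

Forward: A=3 T=4 G=4 C=7 → Tm = 2·7 + 4·11 = 58°C.
Reverse: A=3 T=4 G=6 C=4 → Tm = 2·7 + 4·10 = 54°C.
|ΔTm| = |58 − 54| = 4°C, ≤ 5°C.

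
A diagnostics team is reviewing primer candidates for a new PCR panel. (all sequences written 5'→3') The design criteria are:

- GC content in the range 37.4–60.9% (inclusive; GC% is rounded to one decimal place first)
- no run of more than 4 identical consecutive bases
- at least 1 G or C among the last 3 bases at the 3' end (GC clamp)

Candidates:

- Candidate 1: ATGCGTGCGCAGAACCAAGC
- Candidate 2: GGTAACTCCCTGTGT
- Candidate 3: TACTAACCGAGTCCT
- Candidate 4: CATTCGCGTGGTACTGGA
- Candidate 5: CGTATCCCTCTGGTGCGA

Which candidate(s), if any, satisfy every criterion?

Candidate 1 (20 nt, A=6 T=2 G=6 C=6): GC 12/20 = 60.0% ✓; longest run = 2 ✓; 3' end AGC has 2 G/C ✓ — passes.
Candidate 2 (15 nt, A=2 T=5 G=4 C=4): GC 8/15 = 53.3% ✓; longest run = 3 ✓; 3' end TGT has 1 G/C ✓ — passes.
Candidate 3 (15 nt, A=4 T=4 G=2 C=5): GC 7/15 = 46.7% ✓; longest run = 2 ✓; 3' end CCT has 2 G/C ✓ — passes.
Candidate 4 (18 nt, A=3 T=5 G=6 C=4): GC 10/18 = 55.6% ✓; longest run = 2 ✓; 3' end GGA has 2 G/C ✓ — passes.
Candidate 5 (18 nt, A=2 T=5 G=5 C=6): GC 11/18 = 61.1%, outside 37.4–60.9% ✗; longest run = 3 ✓; 3' end CGA has 2 G/C ✓ — fails.

Candidate 1, Candidate 2, Candidate 3 and Candidate 4.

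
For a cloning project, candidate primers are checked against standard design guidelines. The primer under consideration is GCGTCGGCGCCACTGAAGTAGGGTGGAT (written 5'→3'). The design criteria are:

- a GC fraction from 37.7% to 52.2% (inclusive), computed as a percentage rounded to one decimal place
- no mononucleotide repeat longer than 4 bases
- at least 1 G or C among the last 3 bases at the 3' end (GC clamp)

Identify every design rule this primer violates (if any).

Fails: GC content.

Base counts: A=5, T=5, G=12, C=6 (length 28).
GC content: GC 18/28 = 64.3%, outside 37.7–52.2% ✗
homopolymer run: longest run = 3 ✓
GC clamp: 3' end GAT has 1 G/C ✓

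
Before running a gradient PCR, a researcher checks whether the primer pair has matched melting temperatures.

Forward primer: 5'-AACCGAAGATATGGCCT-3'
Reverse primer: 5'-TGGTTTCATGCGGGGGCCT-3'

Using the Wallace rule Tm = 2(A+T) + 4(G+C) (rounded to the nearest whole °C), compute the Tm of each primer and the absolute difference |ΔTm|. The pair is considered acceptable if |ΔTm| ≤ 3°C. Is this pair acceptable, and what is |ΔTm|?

Forward: A=6 T=3 G=4 C=4 → Tm = 2·9 + 4·8 = 50°C.
Reverse: A=1 T=6 G=8 C=4 → Tm = 2·7 + 4·12 = 62°C.
|ΔTm| = |50 − 62| = 12°C, > 3°C.

|ΔTm| = 12°C; the pair is not acceptable.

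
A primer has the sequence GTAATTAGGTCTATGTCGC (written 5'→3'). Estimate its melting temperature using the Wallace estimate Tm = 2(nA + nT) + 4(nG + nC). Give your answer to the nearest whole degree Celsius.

Base counts: A=4, T=7, G=5, C=3 (length 19).
Tm = 2·(4+7) + 4·(5+3) = 2·11 + 4·8 = 22 + 32 = 54°C.

54°C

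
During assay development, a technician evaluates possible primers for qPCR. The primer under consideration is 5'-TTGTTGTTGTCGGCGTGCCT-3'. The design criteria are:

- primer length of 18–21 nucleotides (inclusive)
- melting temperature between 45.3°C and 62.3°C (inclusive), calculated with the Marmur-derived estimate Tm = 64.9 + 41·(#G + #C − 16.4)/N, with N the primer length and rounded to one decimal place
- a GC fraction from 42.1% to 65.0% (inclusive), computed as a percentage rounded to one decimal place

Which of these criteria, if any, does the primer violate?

Base counts: A=0, T=9, G=7, C=4 (length 20).
length: length 20 ✓
Tm: Tm = 64.9 + 41·(11 − 16.4)/20 = 53.8°C ✓
GC content: GC 11/20 = 55.0% ✓

Meets all criteria.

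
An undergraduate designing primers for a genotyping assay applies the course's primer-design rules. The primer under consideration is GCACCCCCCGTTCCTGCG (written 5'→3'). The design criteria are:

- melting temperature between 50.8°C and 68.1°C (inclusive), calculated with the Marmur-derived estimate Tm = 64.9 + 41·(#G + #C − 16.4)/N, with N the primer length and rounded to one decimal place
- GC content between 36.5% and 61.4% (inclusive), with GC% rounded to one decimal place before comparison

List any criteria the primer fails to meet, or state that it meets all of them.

Fails: GC content.

Base counts: A=1, T=3, G=4, C=10 (length 18).
Tm: Tm = 64.9 + 41·(14 − 16.4)/18 = 59.4°C ✓
GC content: GC 14/18 = 77.8%, outside 36.5–61.4% ✗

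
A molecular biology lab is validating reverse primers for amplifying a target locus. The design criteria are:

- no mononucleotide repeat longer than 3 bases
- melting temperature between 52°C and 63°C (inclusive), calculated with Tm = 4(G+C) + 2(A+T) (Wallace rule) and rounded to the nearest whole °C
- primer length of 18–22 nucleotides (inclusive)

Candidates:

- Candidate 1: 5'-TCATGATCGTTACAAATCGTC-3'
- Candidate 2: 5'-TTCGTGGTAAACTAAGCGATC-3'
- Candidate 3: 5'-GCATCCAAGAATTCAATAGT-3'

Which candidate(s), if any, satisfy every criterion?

Candidate 1, Candidate 2 and Candidate 3.

Candidate 1 (21 nt, A=6 T=7 G=3 C=5): longest run = 3 ✓; Tm = 2·13 + 4·8 = 58°C ✓; length 21 ✓ — passes.
Candidate 2 (21 nt, A=6 T=6 G=5 C=4): longest run = 3 ✓; Tm = 2·12 + 4·9 = 60°C ✓; length 21 ✓ — passes.
Candidate 3 (20 nt, A=8 T=5 G=3 C=4): longest run = 2 ✓; Tm = 2·13 + 4·7 = 54°C ✓; length 20 ✓ — passes.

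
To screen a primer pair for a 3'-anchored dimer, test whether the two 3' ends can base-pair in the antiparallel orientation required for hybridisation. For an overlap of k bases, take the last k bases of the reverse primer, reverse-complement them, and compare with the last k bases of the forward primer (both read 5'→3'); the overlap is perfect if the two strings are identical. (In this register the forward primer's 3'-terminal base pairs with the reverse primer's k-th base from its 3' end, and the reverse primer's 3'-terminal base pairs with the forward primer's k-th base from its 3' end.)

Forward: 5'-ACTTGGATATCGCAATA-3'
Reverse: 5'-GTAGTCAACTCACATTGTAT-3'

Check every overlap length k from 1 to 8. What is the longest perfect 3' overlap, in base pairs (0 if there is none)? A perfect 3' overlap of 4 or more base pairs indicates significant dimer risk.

Last 8 bases (5'→3') — forward …TCGCAATA, reverse …CATTGTAT.
Reverse complement of the reverse primer's last 8 bases: ATACAATG; its first k bases are the reverse complement of the reverse primer's last k bases, so a perfect k-base overlap needs the forward primer's last k bases to equal them.
Comparing (forward last k vs required): k=1: A vs A ✓; k=2: TA vs AT ✗; k=3: ATA vs ATA ✓; k=4: AATA vs ATAC ✗; k=5: CAATA vs ATACA ✗; k=6: GCAATA vs ATACAA ✗; k=7: CGCAATA vs ATACAAT ✗; k=8: TCGCAATA vs ATACAATG ✗.
Perfect overlaps at k = 1, 3; the largest is 3.

Longest perfect overlap: 3 complementary base pairs; below the dimer-risk threshold (threshold 4).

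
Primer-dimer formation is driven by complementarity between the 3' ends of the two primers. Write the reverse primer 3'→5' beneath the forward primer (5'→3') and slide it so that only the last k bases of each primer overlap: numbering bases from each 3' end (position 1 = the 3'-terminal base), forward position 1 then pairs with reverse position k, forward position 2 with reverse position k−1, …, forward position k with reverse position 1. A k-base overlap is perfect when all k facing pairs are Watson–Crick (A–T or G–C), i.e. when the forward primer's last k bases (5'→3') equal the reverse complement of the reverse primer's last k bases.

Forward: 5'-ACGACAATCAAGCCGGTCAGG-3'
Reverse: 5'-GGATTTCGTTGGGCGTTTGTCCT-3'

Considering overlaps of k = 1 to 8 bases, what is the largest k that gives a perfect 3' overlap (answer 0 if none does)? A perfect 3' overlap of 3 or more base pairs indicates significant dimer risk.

Last 8 bases (5'→3') — forward …CGGTCAGG, reverse …TTTGTCCT.
Reverse complement of the reverse primer's last 8 bases: AGGACAAA; its first k bases are the reverse complement of the reverse primer's last k bases, so a perfect k-base overlap needs the forward primer's last k bases to equal them.
Comparing (forward last k vs required): k=1: G vs A ✗; k=2: GG vs AG ✗; k=3: AGG vs AGG ✓; k=4: CAGG vs AGGA ✗; k=5: TCAGG vs AGGAC ✗; k=6: GTCAGG vs AGGACA ✗; k=7: GGTCAGG vs AGGACAA ✗; k=8: CGGTCAGG vs AGGACAAA ✗.
Only k = 3 is perfect, so the longest perfect 3' overlap is 3.

Longest perfect overlap: 3 complementary base pairs; significant dimer risk (threshold 3).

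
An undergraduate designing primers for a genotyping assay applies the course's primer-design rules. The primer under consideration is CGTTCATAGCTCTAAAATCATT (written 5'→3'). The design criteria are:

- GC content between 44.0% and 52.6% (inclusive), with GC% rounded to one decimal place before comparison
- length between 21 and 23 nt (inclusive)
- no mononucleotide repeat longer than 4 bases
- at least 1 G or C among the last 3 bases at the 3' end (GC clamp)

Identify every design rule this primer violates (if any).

Base counts: A=7, T=8, G=2, C=5 (length 22).
GC content: GC 7/22 = 31.8%, outside 44.0–52.6% ✗
length: length 22 ✓
homopolymer run: longest run = 4 ✓
GC clamp: 3' end ATT has 0 G/C, need ≥1 ✗

Fails: GC content, GC clamp.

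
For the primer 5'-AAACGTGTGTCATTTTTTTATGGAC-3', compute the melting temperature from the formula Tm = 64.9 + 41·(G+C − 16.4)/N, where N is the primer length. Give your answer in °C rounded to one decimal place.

Base counts: A=6, T=11, G=5, C=3; G+C = 8, N = 25.
Tm = 64.9 + 41·(8 − 16.4)/25 = 64.9 + -344.40/25 = 51.1°C.

51.1°C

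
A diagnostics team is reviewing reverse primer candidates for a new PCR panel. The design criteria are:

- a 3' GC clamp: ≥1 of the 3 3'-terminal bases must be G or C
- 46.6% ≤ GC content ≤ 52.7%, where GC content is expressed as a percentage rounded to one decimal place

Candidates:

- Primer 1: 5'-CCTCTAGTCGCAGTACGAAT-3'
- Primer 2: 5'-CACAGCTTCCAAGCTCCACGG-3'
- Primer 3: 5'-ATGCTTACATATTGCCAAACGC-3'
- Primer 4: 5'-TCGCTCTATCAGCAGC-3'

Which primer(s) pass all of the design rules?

Primer 1 (20 nt, A=5 T=5 G=4 C=6): 3' end AAT has 0 G/C, need ≥1 ✗; GC 10/20 = 50.0% ✓ — fails.
Primer 2 (21 nt, A=5 T=3 G=4 C=9): 3' end CGG has 3 G/C ✓; GC 13/21 = 61.9%, outside 46.6–52.7% ✗ — fails.
Primer 3 (22 nt, A=7 T=6 G=3 C=6): 3' end CGC has 3 G/C ✓; GC 9/22 = 40.9%, outside 46.6–52.7% ✗ — fails.
Primer 4 (16 nt, A=3 T=4 G=3 C=6): 3' end AGC has 2 G/C ✓; GC 9/16 = 56.3%, outside 46.6–52.7% ✗ — fails.

None of the candidates satisfy all criteria.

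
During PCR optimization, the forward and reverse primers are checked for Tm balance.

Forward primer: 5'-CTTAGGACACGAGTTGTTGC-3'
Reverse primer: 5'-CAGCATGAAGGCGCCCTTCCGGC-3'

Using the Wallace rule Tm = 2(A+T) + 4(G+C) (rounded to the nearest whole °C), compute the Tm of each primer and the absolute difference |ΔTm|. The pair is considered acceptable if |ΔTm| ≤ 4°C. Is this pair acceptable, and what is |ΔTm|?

|ΔTm| = 18°C; the pair is not acceptable.

Forward: A=4 T=6 G=6 C=4 → Tm = 2·10 + 4·10 = 60°C.
Reverse: A=4 T=3 G=7 C=9 → Tm = 2·7 + 4·16 = 78°C.
|ΔTm| = |60 − 78| = 18°C, > 4°C.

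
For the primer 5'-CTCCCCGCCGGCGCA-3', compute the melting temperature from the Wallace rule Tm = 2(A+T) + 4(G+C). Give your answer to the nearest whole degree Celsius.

Base counts: A=1, T=1, G=4, C=9 (length 15).
Tm = 2·(1+1) + 4·(4+9) = 2·2 + 4·13 = 4 + 52 = 56°C.

56°C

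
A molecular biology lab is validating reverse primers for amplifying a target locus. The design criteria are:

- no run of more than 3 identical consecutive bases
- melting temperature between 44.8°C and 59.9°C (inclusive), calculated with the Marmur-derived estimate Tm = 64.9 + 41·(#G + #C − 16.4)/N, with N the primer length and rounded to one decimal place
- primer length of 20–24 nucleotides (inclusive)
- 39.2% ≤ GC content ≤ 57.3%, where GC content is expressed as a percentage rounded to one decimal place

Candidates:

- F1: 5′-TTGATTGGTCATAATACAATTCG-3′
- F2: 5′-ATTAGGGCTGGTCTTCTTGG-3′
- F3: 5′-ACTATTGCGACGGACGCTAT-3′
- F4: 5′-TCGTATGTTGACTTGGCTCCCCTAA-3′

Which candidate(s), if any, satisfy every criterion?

F2 and F3.

F1 (23 nt, A=7 T=9 G=4 C=3): longest run = 2 ✓; Tm = 64.9 + 41·(7 − 16.4)/23 = 48.1°C ✓; length 23 ✓; GC 7/23 = 30.4%, outside 39.2–57.3% ✗ — fails.
F2 (20 nt, A=2 T=8 G=7 C=3): longest run = 3 ✓; Tm = 64.9 + 41·(10 − 16.4)/20 = 51.8°C ✓; length 20 ✓; GC 10/20 = 50.0% ✓ — passes.
F3 (20 nt, A=5 T=5 G=5 C=5): longest run = 2 ✓; Tm = 64.9 + 41·(10 − 16.4)/20 = 51.8°C ✓; length 20 ✓; GC 10/20 = 50.0% ✓ — passes.
F4 (25 nt, A=4 T=9 G=5 C=7): longest run = 4, exceeds 3 ✗; Tm = 64.9 + 41·(12 − 16.4)/25 = 57.7°C ✓; length 25, outside 20–24 ✗; GC 12/25 = 48.0% ✓ — fails.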